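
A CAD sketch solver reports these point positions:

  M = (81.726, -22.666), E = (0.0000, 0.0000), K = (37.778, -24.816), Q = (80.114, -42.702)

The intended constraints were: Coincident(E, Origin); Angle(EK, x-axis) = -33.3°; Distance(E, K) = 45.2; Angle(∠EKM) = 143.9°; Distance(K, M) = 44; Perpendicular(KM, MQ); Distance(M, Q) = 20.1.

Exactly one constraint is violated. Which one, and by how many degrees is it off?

Perpendicular(KM, MQ) — off by 7.40°.

E = (0.00, 0.00) ✓; EK at -33.30° ✓; |EK| = 45.20 ✓; ∠EKM = 143.9° ✓; |KM| = 44.00 ✓; ∠(KM, MQ) = 97.40° ✗; |MQ| = 20.10 ✓.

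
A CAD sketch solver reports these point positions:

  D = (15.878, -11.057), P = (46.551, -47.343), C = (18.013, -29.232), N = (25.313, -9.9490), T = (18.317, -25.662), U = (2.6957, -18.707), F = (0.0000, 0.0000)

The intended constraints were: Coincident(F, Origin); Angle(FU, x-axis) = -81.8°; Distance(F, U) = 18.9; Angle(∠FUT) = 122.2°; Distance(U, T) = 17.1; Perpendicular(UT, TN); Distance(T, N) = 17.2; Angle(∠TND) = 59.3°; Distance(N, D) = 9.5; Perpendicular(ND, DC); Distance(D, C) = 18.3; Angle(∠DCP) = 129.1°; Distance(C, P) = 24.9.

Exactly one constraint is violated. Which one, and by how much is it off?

Distance(C, P) = 24.9 — off by 8.90.

F = (0.00, 0.00) ✓; FU at -81.80° ✓; |FU| = 18.90 ✓; ∠FUT = 122.2° ✓; |UT| = 17.10 ✓; ∠(UT, TN) = 90.00° ✓; |TN| = 17.20 ✓; ∠TND = 59.30° ✓; |ND| = 9.500 ✓; ∠(ND, DC) = 90.00° ✓; |DC| = 18.30 ✓; ∠DCP = 129.1° ✓; |CP| = 33.80 ✗.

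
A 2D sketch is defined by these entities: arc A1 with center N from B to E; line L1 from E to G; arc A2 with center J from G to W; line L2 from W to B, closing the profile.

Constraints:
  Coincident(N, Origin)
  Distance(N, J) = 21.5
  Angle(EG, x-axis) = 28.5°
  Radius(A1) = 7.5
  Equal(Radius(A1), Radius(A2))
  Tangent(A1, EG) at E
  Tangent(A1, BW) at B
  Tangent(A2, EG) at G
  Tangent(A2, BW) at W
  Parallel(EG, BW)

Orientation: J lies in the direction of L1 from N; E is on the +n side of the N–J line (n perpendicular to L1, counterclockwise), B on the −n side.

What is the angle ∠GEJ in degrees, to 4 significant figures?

19.23°

The slot axis is L1's direction at 28.5°, so u = (cos 28.5°, sin 28.5°) = (0.8788, 0.4772) and n = (−sin 28.5°, cos 28.5°) = (-0.4772, 0.8788). N is at the origin and J lies 21.5 along u from N, so J = 21.5·u = (18.89, 10.26). Tangency of A1 to both parallel lines with radius 7.5 puts E and B at N ± 7.5·n: E = (-3.579, 6.591), B = (3.579, -6.591). Equal radii place G and W the same way about J: G = J + 7.5·n = (15.32, 16.85), W = J − 7.5·n = (22.47, 3.668). Then cos ∠GEJ = EG·EJ / (|EG||EJ|), giving 19.23°.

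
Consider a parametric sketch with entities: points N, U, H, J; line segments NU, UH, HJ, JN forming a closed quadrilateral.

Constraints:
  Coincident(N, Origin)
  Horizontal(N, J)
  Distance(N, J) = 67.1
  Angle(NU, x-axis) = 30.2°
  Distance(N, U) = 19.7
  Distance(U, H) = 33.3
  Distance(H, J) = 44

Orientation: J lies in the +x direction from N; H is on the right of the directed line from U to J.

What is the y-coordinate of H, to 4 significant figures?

-21.31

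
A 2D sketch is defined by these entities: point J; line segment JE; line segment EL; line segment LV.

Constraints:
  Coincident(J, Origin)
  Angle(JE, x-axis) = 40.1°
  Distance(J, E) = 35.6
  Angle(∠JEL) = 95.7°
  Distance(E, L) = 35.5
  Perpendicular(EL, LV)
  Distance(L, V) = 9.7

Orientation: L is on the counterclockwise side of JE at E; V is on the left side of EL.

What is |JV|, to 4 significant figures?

46.75

J is at the origin; JE runs at 40.1° with length 35.6, so E = 35.6·(cos 40.1°, sin 40.1°) = (27.23, 22.93). ∠JEL = 95.7°, so EL runs at 40.1° + (180° − 95.7°) = 124.4° from the x-axis; with |EL| = 35.5, L = E + 35.5·(cos 124.4°, sin 124.4°) = (7.175, 52.22). EL ⟂ LV; with |LV| = 9.7 on the left of EL, V = L + 9.7·(-0.8251, -0.5650) = (-0.8287, 46.74). Then |JV| = |V − J| = 46.75.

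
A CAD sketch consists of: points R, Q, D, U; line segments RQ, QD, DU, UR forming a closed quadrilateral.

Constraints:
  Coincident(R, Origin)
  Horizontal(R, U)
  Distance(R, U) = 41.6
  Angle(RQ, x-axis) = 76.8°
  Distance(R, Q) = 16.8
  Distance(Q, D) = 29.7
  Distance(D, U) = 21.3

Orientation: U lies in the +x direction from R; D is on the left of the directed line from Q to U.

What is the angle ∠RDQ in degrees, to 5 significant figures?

24.143°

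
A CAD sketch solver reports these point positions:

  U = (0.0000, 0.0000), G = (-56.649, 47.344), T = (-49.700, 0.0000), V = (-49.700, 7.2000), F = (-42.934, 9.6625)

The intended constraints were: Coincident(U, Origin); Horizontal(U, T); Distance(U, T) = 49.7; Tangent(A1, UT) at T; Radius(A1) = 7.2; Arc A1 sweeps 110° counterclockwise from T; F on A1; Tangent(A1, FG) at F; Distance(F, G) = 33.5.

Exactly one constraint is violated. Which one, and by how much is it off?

Distance(F, G) = 33.5 — off by 6.60.

U = (0.00, 0.00) ✓; U.y = 0.00, T.y = 0.00 ✓; |UT| = 49.70 ✓; ∠(VT, TU) = 90.00° ✓; |VT| = 7.200 ✓; bearing(V→F) − bearing(V→T) = 110.0° ✓; |VF| = 7.200 ✓; ∠(VF, FG) = 90.00° ✓; |FG| = 40.10 ✗.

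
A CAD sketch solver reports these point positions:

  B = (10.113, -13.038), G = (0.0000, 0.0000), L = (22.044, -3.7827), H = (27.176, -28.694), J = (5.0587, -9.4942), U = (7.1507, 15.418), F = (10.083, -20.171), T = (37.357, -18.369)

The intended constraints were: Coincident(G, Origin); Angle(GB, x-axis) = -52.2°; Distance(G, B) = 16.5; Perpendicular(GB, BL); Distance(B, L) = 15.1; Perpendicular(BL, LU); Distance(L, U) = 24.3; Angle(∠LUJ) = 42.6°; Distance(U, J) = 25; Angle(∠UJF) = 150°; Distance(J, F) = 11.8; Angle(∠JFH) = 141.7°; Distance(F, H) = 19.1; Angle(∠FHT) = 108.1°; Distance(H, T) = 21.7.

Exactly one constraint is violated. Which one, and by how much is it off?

Distance(H, T) = 21.7 — off by 7.20.

G = (0.00, 0.00) ✓; GB at -52.20° ✓; |GB| = 16.50 ✓; ∠(GB, BL) = 90.00° ✓; |BL| = 15.10 ✓; ∠(BL, LU) = 90.00° ✓; |LU| = 24.30 ✓; ∠LUJ = 42.60° ✓; |UJ| = 25.00 ✓; ∠UJF = 150.0° ✓; |JF| = 11.80 ✓; ∠JFH = 141.7° ✓; |FH| = 19.10 ✓; ∠FHT = 108.1° ✓; |HT| = 14.50 ✗.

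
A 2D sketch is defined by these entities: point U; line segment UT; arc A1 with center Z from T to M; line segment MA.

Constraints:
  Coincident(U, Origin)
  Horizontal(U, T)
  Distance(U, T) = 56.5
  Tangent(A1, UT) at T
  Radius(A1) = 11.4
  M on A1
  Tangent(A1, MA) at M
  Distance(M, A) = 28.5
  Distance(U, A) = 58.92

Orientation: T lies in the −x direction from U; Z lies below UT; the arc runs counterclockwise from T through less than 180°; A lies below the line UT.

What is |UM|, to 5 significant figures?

67.320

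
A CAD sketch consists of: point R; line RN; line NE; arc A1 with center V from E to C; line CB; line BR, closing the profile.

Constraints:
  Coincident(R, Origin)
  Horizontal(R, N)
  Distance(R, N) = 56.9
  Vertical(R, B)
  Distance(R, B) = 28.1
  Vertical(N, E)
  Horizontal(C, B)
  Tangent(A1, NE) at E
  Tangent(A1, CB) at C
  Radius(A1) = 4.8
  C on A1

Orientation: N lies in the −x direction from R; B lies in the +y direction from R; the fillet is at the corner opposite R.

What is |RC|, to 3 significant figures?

59.2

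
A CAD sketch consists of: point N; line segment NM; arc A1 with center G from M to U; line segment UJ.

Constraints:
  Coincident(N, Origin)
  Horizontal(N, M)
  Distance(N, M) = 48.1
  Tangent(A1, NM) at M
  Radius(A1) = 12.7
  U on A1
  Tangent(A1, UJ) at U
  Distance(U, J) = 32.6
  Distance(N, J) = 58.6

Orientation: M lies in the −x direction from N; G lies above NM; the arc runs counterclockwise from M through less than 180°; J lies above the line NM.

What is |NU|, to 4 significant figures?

37.78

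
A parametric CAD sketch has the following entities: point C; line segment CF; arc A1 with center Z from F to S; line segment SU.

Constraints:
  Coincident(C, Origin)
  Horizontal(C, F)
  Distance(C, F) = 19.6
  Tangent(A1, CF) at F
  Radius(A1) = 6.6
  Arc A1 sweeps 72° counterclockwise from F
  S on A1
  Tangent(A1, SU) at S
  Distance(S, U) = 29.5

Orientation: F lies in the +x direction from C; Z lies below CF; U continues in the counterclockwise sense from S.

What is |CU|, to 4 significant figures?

32.89

C is at the origin; CF is horizontal with |CF| = 19.6 and F on the +x side, so F = (19.60, 0.000). A1 meets CF tangentially, so ZF is at right angles to CF, so Z = F + (0, -6.6) = (19.60, -6.600). On A1, F sits at bearing 90° from Z; a 72° counterclockwise sweep puts S at bearing 162°, so S = Z + 6.6·(cos 162°, sin 162°) = (13.32, -4.560). A1 meets SU tangentially, so ZS is at right angles to SU, so SU runs along (−sin 162°, cos 162°); with |SU| = 29.5, U = (4.207, -32.62). Then |CU| = |U − C| = 32.89.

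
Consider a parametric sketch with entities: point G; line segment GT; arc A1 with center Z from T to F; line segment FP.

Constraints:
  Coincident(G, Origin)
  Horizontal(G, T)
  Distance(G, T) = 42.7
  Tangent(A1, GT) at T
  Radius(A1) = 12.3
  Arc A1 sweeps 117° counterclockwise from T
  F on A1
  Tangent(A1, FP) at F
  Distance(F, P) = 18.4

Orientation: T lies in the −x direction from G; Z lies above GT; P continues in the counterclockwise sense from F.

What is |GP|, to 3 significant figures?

52.7

G is at the origin; GT is horizontal with |GT| = 42.7 and T on the −x side, so T = (-42.7, 0.00). The tangent condition forces ZT to be normal to GT, so Z = T + (0, 12.3) = (-42.7, 12.3). On A1, T sits at bearing -90° from Z; a 117° counterclockwise sweep puts F at bearing 27°, so F = Z + 12.3·(cos 27°, sin 27°) = (-31.7, 17.9). A1 meets FP tangentially, so ZF is at right angles to FP, so FP runs along (−sin 27°, cos 27°); with |FP| = 18.4, P = (-40.1, 34.3). Then |GP| = |P − G| = 52.7.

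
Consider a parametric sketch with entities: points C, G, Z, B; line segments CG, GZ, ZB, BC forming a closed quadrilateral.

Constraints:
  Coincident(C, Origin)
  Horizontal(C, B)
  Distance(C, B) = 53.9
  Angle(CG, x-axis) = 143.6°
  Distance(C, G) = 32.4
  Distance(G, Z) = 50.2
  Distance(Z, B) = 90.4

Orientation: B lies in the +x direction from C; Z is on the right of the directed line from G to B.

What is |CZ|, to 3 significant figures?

43.7

C is at the origin; CB is horizontal with |CB| = 53.9 and B in +x, so B = (53.9, 0). CG runs at 143.6° with |CG| = 32.4, so G = (-26.1, 19.2). Z is determined by |GZ| = 50.2 and |ZB| = 90.4 together: it lies at the intersection of circle(G, 50.2) and circle(B, 90.4). With |GB| = 82.3, the foot of the radical line on GB is 6.77 from G and the perpendicular offset is √(50.2² − 6.77²) = 49.7. Taking the right-of-GB solution: Z = (-31.1, -30.7).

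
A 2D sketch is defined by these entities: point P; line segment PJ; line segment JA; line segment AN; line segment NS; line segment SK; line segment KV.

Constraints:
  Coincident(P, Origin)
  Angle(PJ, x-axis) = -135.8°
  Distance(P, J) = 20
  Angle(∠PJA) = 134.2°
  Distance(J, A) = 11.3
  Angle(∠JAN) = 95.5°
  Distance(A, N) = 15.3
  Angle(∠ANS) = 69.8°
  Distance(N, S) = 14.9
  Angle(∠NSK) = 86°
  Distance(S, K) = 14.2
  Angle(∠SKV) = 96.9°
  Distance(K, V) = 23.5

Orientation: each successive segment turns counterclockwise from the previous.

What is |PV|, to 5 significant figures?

41.489

P is at the origin; PJ runs at -135.8° with length 20.0, so J = (-14.338, -13.943). ∠PJA = 134.2° gives JA at -90.000° from the x-axis; with |JA| = 11.3, A = (-14.338, -25.243). ∠JAN = 95.5° gives AN at -5.5000° from the x-axis; with |AN| = 15.3, N = (0.89135, -26.710). ∠ANS = 69.8° gives NS at 104.70° from the x-axis; with |NS| = 14.9, S = (-2.8896, -12.297). ∠NSK = 86.0° gives SK at -161.30° from the x-axis; with |SK| = 14.2, K = (-16.340, -16.850). ∠SKV = 96.9° gives KV at -78.200° from the x-axis; with |KV| = 23.5, V = (-11.534, -39.854). Then |PV| = |V − P| = 41.489.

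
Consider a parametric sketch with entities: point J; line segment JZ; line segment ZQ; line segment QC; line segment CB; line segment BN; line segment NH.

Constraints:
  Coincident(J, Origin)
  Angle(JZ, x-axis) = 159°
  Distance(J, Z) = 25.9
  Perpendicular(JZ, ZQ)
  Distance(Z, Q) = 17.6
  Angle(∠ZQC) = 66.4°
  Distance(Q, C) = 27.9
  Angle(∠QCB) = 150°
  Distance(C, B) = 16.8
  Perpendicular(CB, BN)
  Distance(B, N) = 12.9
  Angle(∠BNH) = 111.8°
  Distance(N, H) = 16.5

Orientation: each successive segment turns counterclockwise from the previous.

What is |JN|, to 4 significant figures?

14.77

J is at the origin; JZ runs at 159.0° with length 25.9, so Z = (-24.18, 9.282). JZ is perpendicular to ZQ, so ZQ runs at -111.0°; with |ZQ| = 17.6, Q = (-30.49, -7.149). ∠ZQC = 66.4° gives QC at 2.600° from the x-axis; with |QC| = 27.9, C = (-2.616, -5.884). ∠QCB = 150.0° gives CB at 32.60° from the x-axis; with |CB| = 16.8, B = (11.54, 3.168). CB is perpendicular to BN, so BN runs at 122.6°; with |BN| = 12.9, N = (4.587, 14.04). Then |JN| = |N − J| = 14.77.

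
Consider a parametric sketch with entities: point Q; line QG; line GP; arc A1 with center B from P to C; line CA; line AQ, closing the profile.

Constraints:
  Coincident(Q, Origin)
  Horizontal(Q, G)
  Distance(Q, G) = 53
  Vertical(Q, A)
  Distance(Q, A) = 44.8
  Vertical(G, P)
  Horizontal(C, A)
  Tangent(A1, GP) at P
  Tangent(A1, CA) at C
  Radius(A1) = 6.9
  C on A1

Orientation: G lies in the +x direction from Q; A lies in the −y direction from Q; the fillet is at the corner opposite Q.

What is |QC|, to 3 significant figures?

64.3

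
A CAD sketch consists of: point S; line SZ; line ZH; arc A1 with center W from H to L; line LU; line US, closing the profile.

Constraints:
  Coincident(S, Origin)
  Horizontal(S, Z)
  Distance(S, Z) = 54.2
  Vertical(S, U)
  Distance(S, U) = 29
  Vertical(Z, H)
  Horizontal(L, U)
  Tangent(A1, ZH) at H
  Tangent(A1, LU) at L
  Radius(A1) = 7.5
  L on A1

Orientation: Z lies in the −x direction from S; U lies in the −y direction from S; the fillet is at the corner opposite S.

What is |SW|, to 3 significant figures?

51.4

S is at the origin; S and Z share the same y with |SZ| = 54.2 and Z on the −x side, so Z = (-54.2, 0.00). S and U share the same x with |SU| = 29.0 and U on the −y side, so U = (0.00, -29.0). The virtual corner opposite S is at (-54.2, -29.0). Tangency of A1 to ZH means the radius WH is perpendicular to ZH and since A1 is tangent to LU there, WL ⟂ LU, with radius 7.5, so the center W sits 7.5 in from both sides at W = (-46.7, -21.5). Then |SW| = |W − S| = 51.4.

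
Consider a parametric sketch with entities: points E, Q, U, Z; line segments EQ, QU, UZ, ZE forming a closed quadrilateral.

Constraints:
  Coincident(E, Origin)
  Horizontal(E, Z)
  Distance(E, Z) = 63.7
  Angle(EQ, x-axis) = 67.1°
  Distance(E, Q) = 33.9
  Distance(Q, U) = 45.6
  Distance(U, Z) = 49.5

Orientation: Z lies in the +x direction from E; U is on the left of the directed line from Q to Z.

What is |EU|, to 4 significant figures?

73.72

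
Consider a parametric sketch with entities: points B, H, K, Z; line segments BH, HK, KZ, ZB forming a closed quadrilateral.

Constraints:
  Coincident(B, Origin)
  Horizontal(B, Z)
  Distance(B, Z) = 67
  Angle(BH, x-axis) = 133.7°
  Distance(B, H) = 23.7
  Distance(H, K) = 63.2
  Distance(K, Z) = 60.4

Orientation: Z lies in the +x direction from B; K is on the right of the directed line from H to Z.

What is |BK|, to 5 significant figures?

40.123

B is at the origin; B and Z share the same y with |BZ| = 67.0 and Z in +x, so Z = (67.0, 0). BH runs at 133.7° with |BH| = 23.7, so H = (-16.374, 17.134). K is determined by |HK| = 63.2 and |KZ| = 60.4 together: it lies at the intersection of circle(H, 63.2) and circle(Z, 60.4). With |HZ| = 85.116, the foot of the radical line on HZ is 44.591 from H and the perpendicular offset is √(63.2² − 44.591²) = 44.787. Taking the right-of-HZ solution: K = (18.289, -35.712).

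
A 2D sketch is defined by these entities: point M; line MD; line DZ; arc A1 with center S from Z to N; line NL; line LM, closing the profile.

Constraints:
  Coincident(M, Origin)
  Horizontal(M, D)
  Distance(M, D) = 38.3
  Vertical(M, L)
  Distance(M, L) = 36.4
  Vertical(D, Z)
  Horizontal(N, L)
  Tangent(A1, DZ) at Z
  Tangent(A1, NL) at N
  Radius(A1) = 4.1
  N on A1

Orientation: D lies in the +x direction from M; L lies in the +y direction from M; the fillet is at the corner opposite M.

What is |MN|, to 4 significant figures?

49.95

M is at the origin; M and D share the same y with |MD| = 38.3 and D on the +x side, so D = (38.30, 0.000). ML is vertical with |ML| = 36.4 and L on the +y side, so L = (0.000, 36.40). The virtual corner opposite M is at (38.30, 36.40). A1 meets DZ tangentially, so SZ is at right angles to DZ and since A1 is tangent to NL there, SN ⟂ NL, with radius 4.1, so the center S sits 4.1 in from both sides at S = (34.20, 32.30). That places the tangent points at Z = (38.30, 32.30) on DZ and N = (34.20, 36.40) on NL. Then |MN| = |N − M| = 49.95.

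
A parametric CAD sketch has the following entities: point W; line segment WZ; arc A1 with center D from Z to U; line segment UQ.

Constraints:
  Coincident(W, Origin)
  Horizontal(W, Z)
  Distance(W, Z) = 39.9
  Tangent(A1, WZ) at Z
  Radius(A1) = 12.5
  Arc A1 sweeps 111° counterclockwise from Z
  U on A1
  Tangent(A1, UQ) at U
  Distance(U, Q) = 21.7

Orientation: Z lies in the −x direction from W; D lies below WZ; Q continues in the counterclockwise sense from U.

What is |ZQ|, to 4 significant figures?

37.44

On A1, Z sits at bearing 90° from D; a 111° counterclockwise sweep puts U at bearing 201°, so U = D + 12.5·(cos 201°, sin 201°) = (-51.57, -16.98). Tangency of A1 to UQ means the radius DU is perpendicular to UQ, so UQ runs along (−sin 201°, cos 201°); with |UQ| = 21.7, Q = (-43.79, -37.24). Then |ZQ| = |Q − Z| = 37.44.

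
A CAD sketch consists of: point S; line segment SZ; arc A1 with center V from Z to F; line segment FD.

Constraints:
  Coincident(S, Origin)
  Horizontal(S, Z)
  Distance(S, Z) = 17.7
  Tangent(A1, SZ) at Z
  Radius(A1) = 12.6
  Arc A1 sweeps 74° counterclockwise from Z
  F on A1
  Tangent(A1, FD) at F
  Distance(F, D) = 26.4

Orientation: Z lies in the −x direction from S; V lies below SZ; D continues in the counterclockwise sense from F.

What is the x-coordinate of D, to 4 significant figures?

-37.09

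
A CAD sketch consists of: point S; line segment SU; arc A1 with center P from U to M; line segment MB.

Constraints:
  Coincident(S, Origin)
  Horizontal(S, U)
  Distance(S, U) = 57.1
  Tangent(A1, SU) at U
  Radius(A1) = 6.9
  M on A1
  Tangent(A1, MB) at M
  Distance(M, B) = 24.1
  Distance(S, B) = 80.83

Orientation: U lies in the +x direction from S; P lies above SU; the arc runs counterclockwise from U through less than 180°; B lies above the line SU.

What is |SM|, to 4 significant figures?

62.32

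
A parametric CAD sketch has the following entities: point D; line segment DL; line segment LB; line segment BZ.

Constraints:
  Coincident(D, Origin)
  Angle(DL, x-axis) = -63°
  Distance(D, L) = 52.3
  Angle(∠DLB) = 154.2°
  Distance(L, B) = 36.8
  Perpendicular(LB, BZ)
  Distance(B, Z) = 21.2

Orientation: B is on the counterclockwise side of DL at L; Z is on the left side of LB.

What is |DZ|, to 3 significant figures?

83.9

∠DLB = 154.2°, so LB runs at -63.0° + (180° − 154.2°) = -37.2° from the x-axis; with |LB| = 36.8, B = L + 36.8·(cos -37.2°, sin -37.2°) = (53.1, -68.8). The perpendicularity gives BZ at right angles to LB; with |BZ| = 21.2 on the left of LB, Z = B + 21.2·(0.605, 0.797) = (65.9, -52.0). Then |DZ| = |Z − D| = 83.9.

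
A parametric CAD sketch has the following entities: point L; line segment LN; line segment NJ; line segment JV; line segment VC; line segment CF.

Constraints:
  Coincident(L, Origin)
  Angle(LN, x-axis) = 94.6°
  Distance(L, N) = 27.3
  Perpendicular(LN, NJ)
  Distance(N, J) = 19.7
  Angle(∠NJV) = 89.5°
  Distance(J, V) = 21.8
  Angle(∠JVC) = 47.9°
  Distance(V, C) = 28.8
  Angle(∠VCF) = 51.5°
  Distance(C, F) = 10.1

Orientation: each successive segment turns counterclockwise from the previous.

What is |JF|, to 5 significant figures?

11.436

L is at the origin; LN runs at 94.6° with length 27.3, so N = (-2.1894, 27.212). LN ⟂ NJ, so NJ runs at -175.40°; with |NJ| = 19.7, J = (-21.826, 25.632). ∠NJV = 89.5° gives JV at -84.900° from the x-axis; with |JV| = 21.8, V = (-19.888, 3.9184). ∠JVC = 47.9° gives VC at 47.200° from the x-axis; with |VC| = 28.8, C = (-0.32017, 25.050). ∠VCF = 51.5° gives CF at 175.70° from the x-axis; with |CF| = 10.1, F = (-10.392, 25.807). Then |JF| = |F − J| = 11.436.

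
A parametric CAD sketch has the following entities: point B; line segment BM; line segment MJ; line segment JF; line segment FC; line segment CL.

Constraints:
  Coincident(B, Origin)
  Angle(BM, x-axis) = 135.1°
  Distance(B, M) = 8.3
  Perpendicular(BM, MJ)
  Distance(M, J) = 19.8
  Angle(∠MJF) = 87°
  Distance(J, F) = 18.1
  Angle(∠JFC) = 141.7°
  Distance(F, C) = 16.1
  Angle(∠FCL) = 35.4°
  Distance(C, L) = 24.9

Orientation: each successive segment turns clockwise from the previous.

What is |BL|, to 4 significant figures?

11.17

∠JFC = 141.7° gives FC at -86.20° from the x-axis; with |FC| = 16.1, C = (21.30, -9.611). ∠FCL = 35.4° gives CL at 129.2° from the x-axis; with |CL| = 24.9, L = (5.561, 9.686). Then |BL| = |L − B| = 11.17.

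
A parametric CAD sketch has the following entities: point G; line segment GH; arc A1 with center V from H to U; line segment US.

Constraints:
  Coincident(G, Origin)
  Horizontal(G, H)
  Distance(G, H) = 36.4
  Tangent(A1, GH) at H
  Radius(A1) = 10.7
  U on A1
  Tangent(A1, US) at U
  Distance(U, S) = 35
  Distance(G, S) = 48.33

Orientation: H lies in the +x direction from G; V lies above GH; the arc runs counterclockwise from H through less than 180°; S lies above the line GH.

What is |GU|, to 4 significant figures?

47.78

Checks: |VU| = 10.70 ✓; ∠(VU, US) = 90.00° ✓; |US| = 35.00 ✓; |GS| = 48.33 ✓.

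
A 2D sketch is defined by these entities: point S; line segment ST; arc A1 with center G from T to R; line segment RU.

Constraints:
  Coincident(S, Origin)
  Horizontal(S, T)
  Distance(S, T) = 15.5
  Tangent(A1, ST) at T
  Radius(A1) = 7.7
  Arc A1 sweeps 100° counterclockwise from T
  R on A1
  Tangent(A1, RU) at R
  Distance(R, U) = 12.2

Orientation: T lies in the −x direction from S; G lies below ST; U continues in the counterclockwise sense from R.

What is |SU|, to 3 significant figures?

29.7

S is at the origin; ST is horizontal with |ST| = 15.5 and T on the −x side, so T = (-15.5, 0.00). Tangency of A1 to ST means the radius GT is perpendicular to ST, so G = T + (0, -7.7) = (-15.5, -7.70). On A1, T sits at bearing 90° from G; a 100° counterclockwise sweep puts R at bearing 190°, so R = G + 7.7·(cos 190°, sin 190°) = (-23.1, -9.04). Tangency of A1 to RU means the radius GR is perpendicular to RU, so RU runs along (−sin 190°, cos 190°); with |RU| = 12.2, U = (-21.0, -21.1). Then |SU| = |U − S| = 29.7.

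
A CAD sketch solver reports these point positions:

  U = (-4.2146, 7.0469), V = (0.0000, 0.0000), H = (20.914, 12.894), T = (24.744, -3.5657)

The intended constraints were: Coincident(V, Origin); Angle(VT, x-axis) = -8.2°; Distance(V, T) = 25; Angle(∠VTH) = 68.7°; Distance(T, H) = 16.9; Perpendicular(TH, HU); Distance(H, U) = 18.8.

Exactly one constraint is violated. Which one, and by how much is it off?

Distance(H, U) = 18.8 — off by 7.00.

V = (0.00, 0.00) ✓; VT at -8.200° ✓; |VT| = 25.00 ✓; ∠VTH = 68.70° ✓; |TH| = 16.90 ✓; ∠(TH, HU) = 90.00° ✓; |HU| = 25.80 ✗.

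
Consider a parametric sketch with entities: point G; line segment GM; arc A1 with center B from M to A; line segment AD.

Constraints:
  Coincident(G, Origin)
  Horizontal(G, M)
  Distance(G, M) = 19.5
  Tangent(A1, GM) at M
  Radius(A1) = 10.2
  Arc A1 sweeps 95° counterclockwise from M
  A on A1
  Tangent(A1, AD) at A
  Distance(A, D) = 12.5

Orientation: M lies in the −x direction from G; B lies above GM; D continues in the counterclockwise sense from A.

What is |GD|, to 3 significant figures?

25.7

G is at the origin; G and M share the same y with |GM| = 19.5 and M on the −x side, so M = (-19.5, 0.00). A1 meets GM tangentially, so BM is at right angles to GM, so B = M + (0, 10.2) = (-19.5, 10.2). On A1, M sits at bearing -90° from B; a 95° counterclockwise sweep puts A at bearing 5°, so A = B + 10.2·(cos 5°, sin 5°) = (-9.34, 11.1). A1 meets AD tangentially, so BA is at right angles to AD, so AD runs along (−sin 5°, cos 5°); with |AD| = 12.5, D = (-10.4, 23.5). Then |GD| = |D − G| = 25.7.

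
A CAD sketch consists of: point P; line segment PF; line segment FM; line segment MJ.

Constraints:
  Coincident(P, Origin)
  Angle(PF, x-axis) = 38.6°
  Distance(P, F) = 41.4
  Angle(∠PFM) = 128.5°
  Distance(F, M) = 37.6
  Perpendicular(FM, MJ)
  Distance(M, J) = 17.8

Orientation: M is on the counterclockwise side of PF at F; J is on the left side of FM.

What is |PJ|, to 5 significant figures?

65.032

∠PFM = 128.5°, so FM runs at 38.6° + (180° − 128.5°) = 90.100° from the x-axis; with |FM| = 37.6, M = F + 37.6·(cos 90.100°, sin 90.100°) = (32.289, 63.429). The perpendicularity gives MJ at right angles to FM; with |MJ| = 17.8 on the left of FM, J = M + 17.8·(-1.0000, -0.0017453) = (14.489, 63.397). Then |PJ| = |J − P| = 65.032.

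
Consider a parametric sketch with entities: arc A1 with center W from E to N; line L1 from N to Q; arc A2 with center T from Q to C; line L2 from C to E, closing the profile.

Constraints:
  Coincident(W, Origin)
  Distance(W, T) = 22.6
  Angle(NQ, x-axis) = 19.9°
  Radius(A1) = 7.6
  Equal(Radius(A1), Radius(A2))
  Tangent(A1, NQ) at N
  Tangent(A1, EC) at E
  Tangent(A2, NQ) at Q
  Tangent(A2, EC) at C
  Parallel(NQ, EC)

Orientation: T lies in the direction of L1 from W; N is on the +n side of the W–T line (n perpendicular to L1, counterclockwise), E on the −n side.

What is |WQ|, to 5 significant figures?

23.844

Tangency of A1 to both parallel lines with radius 7.6 puts N and E at W ± 7.6·n: N = (-2.5869, 7.1462), E = (2.5869, -7.1462). Equal radii place Q and C the same way about T: Q = T + 7.6·n = (18.664, 14.839), C = T − 7.6·n = (23.837, 0.54639). Then |WQ| = |Q − W| = 23.844.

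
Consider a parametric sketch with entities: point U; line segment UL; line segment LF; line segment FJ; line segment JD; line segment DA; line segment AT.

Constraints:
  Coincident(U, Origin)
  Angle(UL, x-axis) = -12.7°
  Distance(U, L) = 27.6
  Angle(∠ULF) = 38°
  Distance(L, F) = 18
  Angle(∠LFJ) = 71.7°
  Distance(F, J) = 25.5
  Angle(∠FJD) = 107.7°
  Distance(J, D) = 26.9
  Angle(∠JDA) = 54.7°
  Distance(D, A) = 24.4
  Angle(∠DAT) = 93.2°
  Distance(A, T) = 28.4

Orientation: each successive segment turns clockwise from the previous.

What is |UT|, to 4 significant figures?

2.554

∠JDA = 54.7° gives DA at -100.6° from the x-axis; with |DA| = 24.4, A = (27.49, -1.193). ∠DAT = 93.2° gives AT at 172.6° from the x-axis; with |AT| = 28.4, T = (-0.6694, 2.465). Then |UT| = |T − U| = 2.554.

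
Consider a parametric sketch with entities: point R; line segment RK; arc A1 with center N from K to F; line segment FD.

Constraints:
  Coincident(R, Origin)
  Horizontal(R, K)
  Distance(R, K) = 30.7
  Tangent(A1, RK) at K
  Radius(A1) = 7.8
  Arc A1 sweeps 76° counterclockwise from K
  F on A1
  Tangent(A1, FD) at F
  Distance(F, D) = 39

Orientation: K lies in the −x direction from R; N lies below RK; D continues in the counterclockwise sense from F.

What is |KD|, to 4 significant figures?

46.94

R is at the origin; RK is horizontal with |RK| = 30.7 and K on the −x side, so K = (-30.70, 0.000). Since A1 is tangent to RK there, NK ⟂ RK, so N = K + (0, -7.8) = (-30.70, -7.800). On A1, K sits at bearing 90° from N; a 76° counterclockwise sweep puts F at bearing 166°, so F = N + 7.8·(cos 166°, sin 166°) = (-38.27, -5.913). Tangency of A1 to FD means the radius NF is perpendicular to FD, so FD runs along (−sin 166°, cos 166°); with |FD| = 39.0, D = (-47.70, -43.75). Then |KD| = |D − K| = 46.94.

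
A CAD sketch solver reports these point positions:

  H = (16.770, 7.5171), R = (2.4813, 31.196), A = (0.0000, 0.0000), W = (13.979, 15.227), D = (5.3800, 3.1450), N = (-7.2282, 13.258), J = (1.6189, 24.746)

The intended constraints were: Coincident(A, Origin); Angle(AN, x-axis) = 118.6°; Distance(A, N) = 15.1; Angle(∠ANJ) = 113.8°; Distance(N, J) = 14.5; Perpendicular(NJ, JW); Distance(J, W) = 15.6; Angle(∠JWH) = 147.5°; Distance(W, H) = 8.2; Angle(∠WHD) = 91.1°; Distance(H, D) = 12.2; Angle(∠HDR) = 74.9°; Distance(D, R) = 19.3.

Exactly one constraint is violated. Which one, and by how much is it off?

Distance(D, R) = 19.3 — off by 8.90.

A = (0.00, 0.00) ✓; AN at 118.6° ✓; |AN| = 15.10 ✓; ∠ANJ = 113.8° ✓; |NJ| = 14.50 ✓; ∠(NJ, JW) = 90.00° ✓; |JW| = 15.60 ✓; ∠JWH = 147.5° ✓; |WH| = 8.200 ✓; ∠WHD = 91.10° ✓; |HD| = 12.20 ✓; ∠HDR = 74.90° ✓; |DR| = 28.20 ✗.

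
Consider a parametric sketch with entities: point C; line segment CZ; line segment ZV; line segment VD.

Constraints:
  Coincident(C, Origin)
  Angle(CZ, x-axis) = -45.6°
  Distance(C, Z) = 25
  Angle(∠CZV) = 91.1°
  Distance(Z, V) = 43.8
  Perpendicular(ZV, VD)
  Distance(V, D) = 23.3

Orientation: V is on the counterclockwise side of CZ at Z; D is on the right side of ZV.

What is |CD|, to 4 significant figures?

65.52

C is at the origin; CZ runs at -45.6° with length 25.0, so Z = 25.0·(cos -45.6°, sin -45.6°) = (17.49, -17.86). ∠CZV = 91.1°, so ZV runs at -45.6° + (180° − 91.1°) = 43.30° from the x-axis; with |ZV| = 43.8, V = Z + 43.8·(cos 43.30°, sin 43.30°) = (49.37, 12.18). ZV is perpendicular to VD; with |VD| = 23.3 on the right of ZV, D = V + 23.3·(0.6858, -0.7278) = (65.35, -4.780). Then |CD| = |D − C| = 65.52.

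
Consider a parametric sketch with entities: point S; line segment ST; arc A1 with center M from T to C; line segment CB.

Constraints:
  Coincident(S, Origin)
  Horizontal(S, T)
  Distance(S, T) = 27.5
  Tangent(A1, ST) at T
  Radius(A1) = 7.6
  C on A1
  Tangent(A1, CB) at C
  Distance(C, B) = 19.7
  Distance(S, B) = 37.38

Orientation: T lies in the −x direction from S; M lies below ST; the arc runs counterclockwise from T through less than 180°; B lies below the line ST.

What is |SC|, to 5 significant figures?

35.938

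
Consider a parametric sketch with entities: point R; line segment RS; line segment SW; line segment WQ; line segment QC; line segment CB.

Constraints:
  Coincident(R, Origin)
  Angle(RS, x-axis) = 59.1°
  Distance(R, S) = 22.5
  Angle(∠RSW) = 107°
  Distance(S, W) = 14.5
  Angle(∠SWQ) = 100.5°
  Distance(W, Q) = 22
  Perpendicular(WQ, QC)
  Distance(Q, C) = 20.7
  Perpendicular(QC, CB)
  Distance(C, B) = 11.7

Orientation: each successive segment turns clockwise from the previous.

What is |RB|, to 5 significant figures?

8.0492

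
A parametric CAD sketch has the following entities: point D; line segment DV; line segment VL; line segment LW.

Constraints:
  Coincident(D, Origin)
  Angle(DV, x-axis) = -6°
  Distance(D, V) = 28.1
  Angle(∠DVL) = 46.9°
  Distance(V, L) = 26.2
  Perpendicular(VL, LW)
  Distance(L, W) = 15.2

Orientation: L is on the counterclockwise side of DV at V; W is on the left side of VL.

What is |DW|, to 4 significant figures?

8.791

∠DVL = 46.9°, so VL runs at -6.0° + (180° − 46.9°) = 127.1° from the x-axis; with |VL| = 26.2, L = V + 26.2·(cos 127.1°, sin 127.1°) = (12.14, 17.96). VL ⟂ LW; with |LW| = 15.2 on the left of VL, W = L + 15.2·(-0.7976, -0.6032) = (0.01874, 8.791). Then |DW| = |W − D| = 8.791.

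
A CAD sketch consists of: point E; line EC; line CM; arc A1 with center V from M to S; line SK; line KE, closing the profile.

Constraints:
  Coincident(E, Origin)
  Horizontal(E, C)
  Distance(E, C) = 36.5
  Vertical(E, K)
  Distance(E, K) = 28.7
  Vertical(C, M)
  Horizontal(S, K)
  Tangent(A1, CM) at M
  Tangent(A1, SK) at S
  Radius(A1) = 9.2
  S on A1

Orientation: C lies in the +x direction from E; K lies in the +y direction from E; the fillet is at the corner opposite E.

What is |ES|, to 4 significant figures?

39.61

The virtual corner opposite E is at (36.50, 28.70). Since A1 is tangent to CM there, VM ⟂ CM and since A1 is tangent to SK there, VS ⟂ SK, with radius 9.2, so the center V sits 9.2 in from both sides at V = (27.30, 19.50). That places the tangent points at M = (36.50, 19.50) on CM and S = (27.30, 28.70) on SK. Then |ES| = |S − E| = 39.61.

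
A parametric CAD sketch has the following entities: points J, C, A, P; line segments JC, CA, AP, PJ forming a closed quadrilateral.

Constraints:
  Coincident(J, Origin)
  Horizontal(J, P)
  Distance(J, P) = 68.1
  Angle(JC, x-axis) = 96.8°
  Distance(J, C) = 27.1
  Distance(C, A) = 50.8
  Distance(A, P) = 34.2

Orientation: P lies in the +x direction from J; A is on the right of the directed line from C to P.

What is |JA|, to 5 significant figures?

35.322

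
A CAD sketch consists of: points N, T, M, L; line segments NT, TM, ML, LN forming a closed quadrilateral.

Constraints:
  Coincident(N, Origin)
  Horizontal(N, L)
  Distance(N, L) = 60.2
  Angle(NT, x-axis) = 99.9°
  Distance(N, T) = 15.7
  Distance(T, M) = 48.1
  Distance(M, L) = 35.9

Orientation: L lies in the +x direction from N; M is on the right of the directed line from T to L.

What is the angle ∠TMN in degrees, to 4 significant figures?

13.81°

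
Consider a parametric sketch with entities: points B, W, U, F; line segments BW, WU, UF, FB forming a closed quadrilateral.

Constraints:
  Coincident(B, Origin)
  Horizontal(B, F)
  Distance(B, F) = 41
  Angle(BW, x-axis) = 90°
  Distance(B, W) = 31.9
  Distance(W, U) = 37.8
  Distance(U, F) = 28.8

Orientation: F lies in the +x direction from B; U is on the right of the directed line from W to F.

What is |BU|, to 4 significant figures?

13.01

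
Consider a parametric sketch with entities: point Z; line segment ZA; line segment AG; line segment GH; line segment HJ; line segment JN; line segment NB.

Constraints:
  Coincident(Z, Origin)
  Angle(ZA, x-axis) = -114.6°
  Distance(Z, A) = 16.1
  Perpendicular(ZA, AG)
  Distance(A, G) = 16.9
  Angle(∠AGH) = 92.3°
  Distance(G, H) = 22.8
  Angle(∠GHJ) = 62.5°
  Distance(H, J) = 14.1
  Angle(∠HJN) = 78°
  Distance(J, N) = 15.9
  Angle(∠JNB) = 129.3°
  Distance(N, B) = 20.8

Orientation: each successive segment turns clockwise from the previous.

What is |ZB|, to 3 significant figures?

37.7

∠HJN = 78.0° gives JN at -152° from the x-axis; with |JN| = 15.9, N = (-18.3, -4.79). ∠JNB = 129.3° gives NB at 158° from the x-axis; with |NB| = 20.8, B = (-37.5, 3.17). Then |ZB| = |B − Z| = 37.7.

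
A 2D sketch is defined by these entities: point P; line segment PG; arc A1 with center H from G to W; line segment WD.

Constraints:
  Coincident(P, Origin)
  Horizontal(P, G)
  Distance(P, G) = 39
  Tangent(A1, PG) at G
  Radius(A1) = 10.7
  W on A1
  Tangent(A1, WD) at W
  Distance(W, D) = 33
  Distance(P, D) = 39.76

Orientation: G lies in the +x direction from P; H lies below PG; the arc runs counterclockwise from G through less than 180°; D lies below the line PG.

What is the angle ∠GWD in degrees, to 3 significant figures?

147°

P is at the origin; P and G share the same y with |PG| = 39.0 and G on the +x side, so G = (39.0, 0.00). A1 meets PG tangentially, so HG is at right angles to PG, so H = G + (0, -10.7) = (39.0, -10.7). Since HW ⟂ WD (tangency), |HD| = √(10.7² + 33.0²) = 34.7 regardless of where W sits on A1. So D lies on both circle(P, 39.76) and circle(H, 34.7); the below-PG intersection is D = (15.8, -36.5). W is the foot of the tangent from D: W = (29.2, -6.35).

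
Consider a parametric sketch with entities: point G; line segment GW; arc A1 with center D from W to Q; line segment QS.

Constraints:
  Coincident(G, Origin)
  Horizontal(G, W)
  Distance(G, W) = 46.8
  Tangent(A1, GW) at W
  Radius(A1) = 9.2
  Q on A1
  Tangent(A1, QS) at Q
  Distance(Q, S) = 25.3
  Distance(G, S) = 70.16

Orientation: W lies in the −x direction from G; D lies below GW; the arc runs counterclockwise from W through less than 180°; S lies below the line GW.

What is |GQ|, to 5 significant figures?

55.953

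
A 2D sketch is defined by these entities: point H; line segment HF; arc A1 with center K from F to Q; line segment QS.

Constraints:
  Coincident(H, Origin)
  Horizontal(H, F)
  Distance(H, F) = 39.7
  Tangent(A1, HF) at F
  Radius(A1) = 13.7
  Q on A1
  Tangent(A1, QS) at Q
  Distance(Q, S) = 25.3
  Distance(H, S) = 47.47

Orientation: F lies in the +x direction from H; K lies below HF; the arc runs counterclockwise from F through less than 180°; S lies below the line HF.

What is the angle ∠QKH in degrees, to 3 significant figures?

20.4°

H is at the origin; HF is horizontal with |HF| = 39.7 and F on the +x side, so F = (39.7, 0.00). Since A1 is tangent to HF there, KF ⟂ HF, so K = F + (0, -13.7) = (39.7, -13.7). Since KQ ⟂ QS (tangency), |KS| = √(13.7² + 25.3²) = 28.8 regardless of where Q sits on A1. So S lies on both circle(H, 47.47) and circle(K, 28.8); the below-HF intersection is S = (26.6, -39.3). Q is the foot of the tangent from S: Q = (26.0, -14.0).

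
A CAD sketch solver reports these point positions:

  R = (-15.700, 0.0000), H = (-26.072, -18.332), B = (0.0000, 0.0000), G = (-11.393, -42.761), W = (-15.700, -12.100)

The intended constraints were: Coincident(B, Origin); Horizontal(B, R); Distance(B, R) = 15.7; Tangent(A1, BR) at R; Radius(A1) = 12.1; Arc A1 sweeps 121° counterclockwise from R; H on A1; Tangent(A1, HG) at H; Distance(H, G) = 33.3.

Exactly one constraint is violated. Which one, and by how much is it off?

Distance(H, G) = 33.3 — off by 4.80.

B = (0.00, 0.00) ✓; B.y = 0.00, R.y = 0.00 ✓; |BR| = 15.70 ✓; ∠(WR, RB) = 90.00° ✓; |WR| = 12.10 ✓; bearing(W→H) − bearing(W→R) = 121.0° ✓; |WH| = 12.10 ✓; ∠(WH, HG) = 90.00° ✓; |HG| = 28.50 ✗.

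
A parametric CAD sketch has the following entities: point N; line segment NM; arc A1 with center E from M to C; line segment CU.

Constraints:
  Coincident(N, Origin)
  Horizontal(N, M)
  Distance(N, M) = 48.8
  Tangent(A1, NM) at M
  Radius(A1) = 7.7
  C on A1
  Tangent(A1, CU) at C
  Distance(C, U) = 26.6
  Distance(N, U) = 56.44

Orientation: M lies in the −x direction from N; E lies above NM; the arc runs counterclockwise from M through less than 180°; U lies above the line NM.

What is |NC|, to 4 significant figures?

42.04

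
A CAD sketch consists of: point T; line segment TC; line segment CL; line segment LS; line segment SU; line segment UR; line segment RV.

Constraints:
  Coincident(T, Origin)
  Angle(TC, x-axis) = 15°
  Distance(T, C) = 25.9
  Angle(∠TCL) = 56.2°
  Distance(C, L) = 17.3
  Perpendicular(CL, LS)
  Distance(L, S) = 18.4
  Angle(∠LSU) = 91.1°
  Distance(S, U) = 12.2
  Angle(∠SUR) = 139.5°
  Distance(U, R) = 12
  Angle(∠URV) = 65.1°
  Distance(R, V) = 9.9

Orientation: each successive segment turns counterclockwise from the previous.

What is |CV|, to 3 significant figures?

8.23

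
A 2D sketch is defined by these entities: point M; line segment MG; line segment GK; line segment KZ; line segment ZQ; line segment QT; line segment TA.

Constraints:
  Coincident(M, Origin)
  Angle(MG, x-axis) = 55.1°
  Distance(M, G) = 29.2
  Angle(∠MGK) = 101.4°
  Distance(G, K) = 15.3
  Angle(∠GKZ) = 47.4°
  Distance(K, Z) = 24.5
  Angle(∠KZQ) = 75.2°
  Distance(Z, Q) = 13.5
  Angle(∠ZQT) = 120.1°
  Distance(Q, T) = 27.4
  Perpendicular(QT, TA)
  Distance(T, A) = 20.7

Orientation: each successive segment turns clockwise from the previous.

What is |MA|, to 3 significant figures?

46.4

M is at the origin; MG runs at 55.1° with length 29.2, so G = (16.7, 23.9). ∠MGK = 101.4° gives GK at -23.5° from the x-axis; with |GK| = 15.3, K = (30.7, 17.8). ∠GKZ = 47.4° gives KZ at -156° from the x-axis; with |KZ| = 24.5, Z = (8.34, 7.92). ∠KZQ = 75.2° gives ZQ at 99.1° from the x-axis; with |ZQ| = 13.5, Q = (6.20, 21.3). ∠ZQT = 120.1° gives QT at 39.2° from the x-axis; with |QT| = 27.4, T = (27.4, 38.6). QT ⟂ TA, so TA runs at -50.8°; with |TA| = 20.7, A = (40.5, 22.5). Then |MA| = |A − M| = 46.4.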